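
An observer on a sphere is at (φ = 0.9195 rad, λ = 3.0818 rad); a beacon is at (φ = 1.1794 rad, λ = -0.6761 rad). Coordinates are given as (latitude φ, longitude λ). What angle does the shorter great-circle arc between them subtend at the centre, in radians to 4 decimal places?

Let φ₁ = 0.9195 rad, φ₂ = 1.1794 rad, and Δλ = 2.5253 rad.
cos c = sin φ₁ sin φ₂ + cos φ₁ cos φ₂ cos Δλ = (0.7953)(0.9244) + (0.6062)(0.3815)(-0.8160) = 0.54644,
so c = arccos(0.54644) = 0.99268 rad.
So the angular separation is 0.9927 rad.

0.9927 rad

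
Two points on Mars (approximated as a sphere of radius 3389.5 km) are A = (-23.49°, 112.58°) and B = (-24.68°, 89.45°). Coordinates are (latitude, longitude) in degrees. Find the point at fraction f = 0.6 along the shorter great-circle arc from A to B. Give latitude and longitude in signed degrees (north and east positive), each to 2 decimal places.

-24.63°, 98.75°

Central angle δ = 0.3687 rad. Interpolating on the sphere with fraction f = 0.6:
P = [sin((1−f)δ)·A + sin(fδ)·B] / sin δ = 0.4077·A + 0.6088·B in Cartesian coordinates,
giving P = (-0.1383, 0.8985, -0.4167), i.e. latitude -24.63°, longitude 98.75°.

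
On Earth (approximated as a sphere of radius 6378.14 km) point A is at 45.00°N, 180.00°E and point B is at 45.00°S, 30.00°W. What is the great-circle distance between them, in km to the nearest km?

17690 km

Let φ₁ = 0.7854 rad, φ₂ = -0.7854 rad, and Δλ = 2.6180 rad.
cos c = sin φ₁ sin φ₂ + cos φ₁ cos φ₂ cos Δλ = (0.7071)(-0.7071) + (0.7071)(0.7071)(-0.8660) = -0.93301,
so c = arccos(-0.93301) = 2.77349 rad.
Distance = R·c = 6378.14 × 2.7735 ≈ 17690 km.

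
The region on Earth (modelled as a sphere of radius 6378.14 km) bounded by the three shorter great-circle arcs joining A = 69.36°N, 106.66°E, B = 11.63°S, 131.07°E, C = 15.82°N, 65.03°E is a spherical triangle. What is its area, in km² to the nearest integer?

Side lengths (central angles): a = 1.2369, b = 1.0372, c = 1.4447 rad; semiperimeter s = 1.8594.
By l'Huilier's theorem, tan(E/4) = √[tan(s/2) tan((s−a)/2) tan((s−b)/2) tan((s−c)/2)], giving spherical excess E = 0.7851 rad.
Area = E·R² = 0.7851 × (6378.14)² ≈ 31939378 km².

31939378 km²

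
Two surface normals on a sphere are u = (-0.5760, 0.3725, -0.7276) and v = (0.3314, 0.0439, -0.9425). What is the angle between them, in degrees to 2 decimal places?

59.25°

u·v = 0.5112; |u| = 1.0000, |v| = 1.0000.
cos θ = (u·v)/(|u||v|) = 0.5112, so θ = 59.25°.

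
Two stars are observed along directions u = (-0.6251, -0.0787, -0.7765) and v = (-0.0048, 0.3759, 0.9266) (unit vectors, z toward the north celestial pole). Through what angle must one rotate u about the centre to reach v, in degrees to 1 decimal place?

138.3°

u·v = -0.7461; |u| = 0.9999, |v| = 1.0000.
cos θ = (u·v)/(|u||v|) = -0.7462, so θ = 138.3°.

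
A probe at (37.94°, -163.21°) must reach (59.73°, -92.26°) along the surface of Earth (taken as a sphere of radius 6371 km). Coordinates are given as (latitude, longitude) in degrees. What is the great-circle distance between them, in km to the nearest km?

5409 km

With latitudes φ₁ = 37.940°, φ₂ = 59.730° and longitude difference Δλ = 70.950°:
Haversine: a = sin²(Δφ/2) + cos φ₁ cos φ₂ sin²(Δλ/2) = 0.0357 + (0.7887)(0.5041)(0.3368) = 0.16962.
Central angle c = 2·arcsin(√a) = 0.84896 rad.
Distance = R·c = 6371 × 0.8490 ≈ 5409 km.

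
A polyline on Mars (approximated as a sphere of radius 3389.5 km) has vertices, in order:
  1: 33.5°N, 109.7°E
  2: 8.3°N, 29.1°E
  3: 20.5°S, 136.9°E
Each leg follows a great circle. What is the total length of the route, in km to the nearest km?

11070 km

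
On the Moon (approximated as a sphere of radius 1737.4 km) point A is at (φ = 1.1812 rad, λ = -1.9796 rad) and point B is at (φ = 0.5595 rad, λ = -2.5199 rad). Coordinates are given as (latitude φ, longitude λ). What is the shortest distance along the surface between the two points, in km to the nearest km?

1210 km

Let φ₁ = 1.1812 rad, φ₂ = 0.5595 rad, and Δλ = -0.5403 rad.
cos c = sin φ₁ sin φ₂ + cos φ₁ cos φ₂ cos Δλ = (0.9251)(0.5308) + (0.3798)(0.8475)(0.8576) = 0.76704,
so c = arccos(0.76704) = 0.69659 rad.
Distance = R·c = 1737.4 × 0.6966 ≈ 1210 km.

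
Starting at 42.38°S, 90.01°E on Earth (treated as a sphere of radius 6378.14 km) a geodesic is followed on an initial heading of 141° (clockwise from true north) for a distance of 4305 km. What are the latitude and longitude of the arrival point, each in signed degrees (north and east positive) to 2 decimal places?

-62.25°, 147.63°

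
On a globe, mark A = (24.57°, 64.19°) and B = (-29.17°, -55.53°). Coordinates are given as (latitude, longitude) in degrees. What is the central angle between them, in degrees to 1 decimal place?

126.6°

Let φ₁ = 0.4288 rad, φ₂ = -0.5091 rad, and Δλ = -2.0895 rad.
cos c = sin φ₁ sin φ₂ + cos φ₁ cos φ₂ cos Δλ = (0.4158)(-0.4874) + (0.9095)(0.8732)(-0.4958) = -0.59636,
so c = arccos(-0.59636) = 2.20975 rad.
So the angular separation is 126.6°.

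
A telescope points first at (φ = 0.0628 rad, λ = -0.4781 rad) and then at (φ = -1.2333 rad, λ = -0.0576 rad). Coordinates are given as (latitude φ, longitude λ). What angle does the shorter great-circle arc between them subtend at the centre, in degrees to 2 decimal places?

Let φ₁ = 0.0628 rad, φ₂ = -1.2333 rad, and Δλ = 0.4205 rad.
cos c = sin φ₁ sin φ₂ + cos φ₁ cos φ₂ cos Δλ = (0.0628)(-0.9436) + (0.9980)(0.3311)(0.9129) = 0.24247,
so c = arccos(0.24247) = 1.32589 rad.
So the angular separation is 75.97°.

75.97°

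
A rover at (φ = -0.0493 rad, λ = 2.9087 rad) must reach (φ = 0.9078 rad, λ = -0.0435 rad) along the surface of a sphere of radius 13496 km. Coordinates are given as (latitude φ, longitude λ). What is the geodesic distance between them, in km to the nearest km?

30618 km

Let φ₁ = -0.0493 rad, φ₂ = 0.9078 rad, and Δλ = -2.9522 rad.
cos c = sin φ₁ sin φ₂ + cos φ₁ cos φ₂ cos Δλ = (-0.0493)(0.7882) + (0.9988)(0.6155)(-0.9821) = -0.64258,
so c = arccos(-0.64258) = 2.26866 rad.
Distance = R·c = 13496 × 2.2687 ≈ 30618 km.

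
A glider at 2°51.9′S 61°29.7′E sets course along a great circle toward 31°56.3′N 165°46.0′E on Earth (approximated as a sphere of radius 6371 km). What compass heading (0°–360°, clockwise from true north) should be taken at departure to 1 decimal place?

Δλ = 104.272° = 1.8199 rad.
y = sin Δλ · cos φ₂ = (0.9691)(0.8486) = 0.8224
x = cos φ₁ sin φ₂ − sin φ₁ cos φ₂ cos Δλ = (0.9988)(0.5290) − (-0.0500)(0.8486)(-0.2465) = 0.5179
θ = atan2(y, x) = 57.80°, so the bearing is 57.8°.

57.8°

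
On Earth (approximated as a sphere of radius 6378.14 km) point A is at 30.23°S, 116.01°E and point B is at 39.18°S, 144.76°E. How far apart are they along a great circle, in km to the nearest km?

Let φ₁ = -0.5276 rad, φ₂ = -0.6838 rad, and Δλ = 0.5018 rad.
cos c = sin φ₁ sin φ₂ + cos φ₁ cos φ₂ cos Δλ = (-0.5035)(-0.6318) + (0.8640)(0.7752)(0.8767) = 0.90526,
so c = arccos(0.90526) = 0.43880 rad.
Distance = R·c = 6378.14 × 0.4388 ≈ 2799 km.

2799 km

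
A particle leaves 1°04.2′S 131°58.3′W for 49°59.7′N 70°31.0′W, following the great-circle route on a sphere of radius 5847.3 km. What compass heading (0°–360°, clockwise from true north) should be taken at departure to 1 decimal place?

With φ₁ = -0.0187, φ₂ = 0.8726, Δλ = 1.0726 rad, the forward-azimuth formula gives
θ = atan2( sin Δλ cos φ₂ , cos φ₁ sin φ₂ − sin φ₁ cos φ₂ cos Δλ ) = atan2(0.5647, 0.7716) = 36.20°.
So the initial bearing is 36.2°.

36.2°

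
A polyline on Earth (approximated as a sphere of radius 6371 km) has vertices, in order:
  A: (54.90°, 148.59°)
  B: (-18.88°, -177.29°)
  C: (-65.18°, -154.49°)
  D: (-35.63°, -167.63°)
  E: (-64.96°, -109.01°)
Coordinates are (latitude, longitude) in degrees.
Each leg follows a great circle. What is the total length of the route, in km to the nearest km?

Leg A→B: central angle 1.3840 rad, distance 8817.7 km.
Leg B→C: central angle 0.8502 rad, distance 5416.5 km.
Leg C→D: central angle 0.5336 rad, distance 3399.4 km.
Leg D→E: central angle 0.7856 rad, distance 5005.4 km.
Total: 8817.7 + 5416.5 + 3399.4 + 5005.4 ≈ 22639 km.

22639 km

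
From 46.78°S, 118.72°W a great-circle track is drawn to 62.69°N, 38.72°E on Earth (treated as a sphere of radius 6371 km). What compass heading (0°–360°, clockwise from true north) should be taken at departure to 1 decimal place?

Δλ = 157.440° = 2.7478 rad.
y = sin Δλ · cos φ₂ = (0.3837)(0.4588) = 0.1760
x = cos φ₁ sin φ₂ − sin φ₁ cos φ₂ cos Δλ = (0.6848)(0.8885) − (-0.7287)(0.4588)(-0.9235) = 0.2997
θ = atan2(y, x) = 30.43°, so the bearing is 30.4°.

30.4°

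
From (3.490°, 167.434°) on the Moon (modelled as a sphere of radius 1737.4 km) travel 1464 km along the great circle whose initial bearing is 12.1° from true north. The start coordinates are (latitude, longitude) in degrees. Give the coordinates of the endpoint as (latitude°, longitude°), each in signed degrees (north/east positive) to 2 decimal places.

50.26°, -178.40°

Angular distance δ = d/R = 1464/1737.4 = 0.84264 rad; initial bearing θ = 0.2112 rad.
sin φ₂ = sin φ₁ cos δ + cos φ₁ sin δ cos θ = (0.0609)(0.6655) + (0.9981)(0.7464)(0.9778) = 0.7690, so φ₂ = 50.26°.
Δλ = atan2(sin θ sin δ cos φ₁, cos δ − sin φ₁ sin φ₂) = atan2(0.1562, 0.6187) = 14.167°.
λ₂ = 167.434° + 14.167° = 181.60° → -178.40° after wrapping to (−180°, 180°].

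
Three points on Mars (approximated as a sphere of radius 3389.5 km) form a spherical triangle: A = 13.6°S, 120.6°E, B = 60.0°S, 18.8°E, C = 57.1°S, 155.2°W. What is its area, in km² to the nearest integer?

10191672 km²

Side lengths (central angles): a = 1.0961, b = 1.3173, c = 1.4663 rad; semiperimeter s = 1.9399.
By l'Huilier's theorem, tan(E/4) = √[tan(s/2) tan((s−a)/2) tan((s−b)/2) tan((s−c)/2)], giving spherical excess E = 0.8871 rad.
Area = E·R² = 0.8871 × (3389.5)² ≈ 10191672 km².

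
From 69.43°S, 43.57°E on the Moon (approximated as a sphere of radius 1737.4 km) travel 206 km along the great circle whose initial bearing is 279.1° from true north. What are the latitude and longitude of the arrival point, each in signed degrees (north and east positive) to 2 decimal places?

-67.38°, 25.89°

Angular distance δ = d/R = 206/1737.4 = 0.11857 rad; initial bearing θ = 4.8712 rad.
sin φ₂ = sin φ₁ cos δ + cos φ₁ sin δ cos θ = (-0.9362)(0.9930) + (0.3514)(0.1183)(0.1582) = -0.9231, so φ₂ = -67.38°.
Δλ = atan2(sin θ sin δ cos φ₁, cos δ − sin φ₁ sin φ₂) = atan2(-0.0410, 0.1287) = -17.681°.
λ₂ = 43.570° − 17.681° = 25.89°.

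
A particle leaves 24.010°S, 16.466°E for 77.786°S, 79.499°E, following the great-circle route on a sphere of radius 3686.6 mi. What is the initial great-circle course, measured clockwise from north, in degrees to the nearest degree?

168°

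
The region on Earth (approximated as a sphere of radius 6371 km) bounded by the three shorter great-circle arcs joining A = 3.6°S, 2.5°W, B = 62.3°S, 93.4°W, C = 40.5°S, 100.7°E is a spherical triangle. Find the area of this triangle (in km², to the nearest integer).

56572712 km²

Side lengths (central angles): a = 1.3365, b = 1.7037, c = 1.5225 rad; semiperimeter s = 2.2813.
By l'Huilier's theorem, tan(E/4) = √[tan(s/2) tan((s−a)/2) tan((s−b)/2) tan((s−c)/2)], giving spherical excess E = 1.3938 rad.
Area = E·R² = 1.3938 × (6371)² ≈ 56572712 km².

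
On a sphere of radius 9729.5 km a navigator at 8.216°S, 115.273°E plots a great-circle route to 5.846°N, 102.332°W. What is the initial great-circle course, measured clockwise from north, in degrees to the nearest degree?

With φ₁ = -0.1434, φ₂ = 0.1020, Δλ = 2.4853 rad, the forward-azimuth formula gives
θ = atan2( sin Δλ cos φ₂ , cos φ₁ sin φ₂ − sin φ₁ cos φ₂ cos Δλ ) = atan2(0.6070, -0.0118) = 91.12°.
So the initial bearing is 91°.

91°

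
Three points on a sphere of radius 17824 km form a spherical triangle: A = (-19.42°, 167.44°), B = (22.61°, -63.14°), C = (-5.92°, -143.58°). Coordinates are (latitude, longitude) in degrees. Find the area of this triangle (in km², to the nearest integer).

23717286 km²

Side lengths (central angles): a = 1.4577, b = 0.8632, c = 2.3195 rad; semiperimeter s = 2.3202.
By l'Huilier's theorem, tan(E/4) = √[tan(s/2) tan((s−a)/2) tan((s−b)/2) tan((s−c)/2)], giving spherical excess E = 0.0747 rad.
Area = E·R² = 0.0747 × (17824)² ≈ 23717286 km².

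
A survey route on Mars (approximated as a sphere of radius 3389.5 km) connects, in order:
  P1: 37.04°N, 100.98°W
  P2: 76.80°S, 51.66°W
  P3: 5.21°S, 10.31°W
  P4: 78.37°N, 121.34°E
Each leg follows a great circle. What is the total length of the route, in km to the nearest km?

17494 km

Leg P1→P2: central angle 2.0574 rad, distance 6973.6 km.
Leg P2→P3: central angle 1.3087 rad, distance 4435.8 km.
Leg P3→P4: central angle 1.7950 rad, distance 6084.3 km.
Total: 6973.6 + 4435.8 + 6084.3 ≈ 17494 km.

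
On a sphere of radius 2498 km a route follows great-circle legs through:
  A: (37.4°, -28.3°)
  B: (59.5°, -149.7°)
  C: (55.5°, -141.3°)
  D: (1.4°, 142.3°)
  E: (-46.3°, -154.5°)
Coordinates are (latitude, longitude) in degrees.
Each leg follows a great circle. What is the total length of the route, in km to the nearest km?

10109 km

Leg A→B: central angle 1.2522 rad, distance 3127.9 km.
Leg B→C: central angle 0.1051 rad, distance 262.6 km.
Leg C→D: central angle 1.4169 rad, distance 3539.4 km.
Leg D→E: central angle 1.2727 rad, distance 3179.1 km.
Total: 3127.9 + 262.6 + 3539.4 + 3179.1 ≈ 10109 km.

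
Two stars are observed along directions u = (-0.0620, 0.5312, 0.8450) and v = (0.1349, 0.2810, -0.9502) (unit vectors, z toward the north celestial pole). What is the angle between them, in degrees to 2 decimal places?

u·v = -0.6620; |u| = 1.0000, |v| = 1.0000.
cos θ = (u·v)/(|u||v|) = -0.6620, so θ = 131.45°.

131.45°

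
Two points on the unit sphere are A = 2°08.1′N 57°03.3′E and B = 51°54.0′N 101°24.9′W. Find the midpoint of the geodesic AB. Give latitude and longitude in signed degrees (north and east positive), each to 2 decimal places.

The central angle between A and B is δ = 2.1463 rad.
With f = 0.5, the slerp weights are sin((1−f)δ)/sin δ = 1.0474 and sin(fδ)/sin δ = 1.0474.
Weighted sum of the unit vectors: (1.0474)·(0.5435,0.8386,0.0373) + (1.0474)·(-0.1221,-0.6048,0.7869) = (0.4413, 0.2449, 0.8633).
Converting back: φ = atan2(z, √(x²+y²)) = 59.69°, λ = atan2(y, x) = 29.02°.

59.69°, 29.02°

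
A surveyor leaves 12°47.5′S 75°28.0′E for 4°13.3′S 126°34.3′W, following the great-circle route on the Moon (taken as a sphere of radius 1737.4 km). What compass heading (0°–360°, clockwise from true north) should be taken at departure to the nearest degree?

With φ₁ = -0.2233, φ₂ = -0.0737, Δλ = 2.7570 rad, the forward-azimuth formula gives
θ = atan2( sin Δλ cos φ₂ , cos φ₁ sin φ₂ − sin φ₁ cos φ₂ cos Δλ ) = atan2(0.3742, -0.2765) = 126.46°.
So the initial bearing is 126°.

126°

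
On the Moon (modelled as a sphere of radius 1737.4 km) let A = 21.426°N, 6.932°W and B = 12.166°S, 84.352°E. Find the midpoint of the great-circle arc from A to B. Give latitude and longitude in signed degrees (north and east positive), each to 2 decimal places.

6.61°, 40.14°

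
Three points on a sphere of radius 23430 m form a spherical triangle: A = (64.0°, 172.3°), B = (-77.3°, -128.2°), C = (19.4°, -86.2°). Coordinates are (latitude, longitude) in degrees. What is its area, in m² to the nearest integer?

Side lengths (central angles): a = 1.7416, b = 1.3530, c = 2.5461 rad; semiperimeter s = 2.8203.
By l'Huilier's theorem, tan(E/4) = √[tan(s/2) tan((s−a)/2) tan((s−b)/2) tan((s−c)/2)], giving spherical excess E = 2.3829 rad.
Area = E·R² = 2.3829 × (23430)² ≈ 1308133139 m².

1308133139 m²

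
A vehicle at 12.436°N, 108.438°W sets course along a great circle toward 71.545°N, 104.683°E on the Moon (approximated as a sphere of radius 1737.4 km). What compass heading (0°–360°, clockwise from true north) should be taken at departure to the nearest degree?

Δλ = -146.879° = -2.5635 rad.
y = sin Δλ · cos φ₂ = (-0.5464)(0.3166) = -0.1730
x = cos φ₁ sin φ₂ − sin φ₁ cos φ₂ cos Δλ = (0.9765)(0.9486) − (0.2153)(0.3166)(-0.8375) = 0.9834
θ = atan2(y, x) = -9.98°; adding 360° gives 350°.

350°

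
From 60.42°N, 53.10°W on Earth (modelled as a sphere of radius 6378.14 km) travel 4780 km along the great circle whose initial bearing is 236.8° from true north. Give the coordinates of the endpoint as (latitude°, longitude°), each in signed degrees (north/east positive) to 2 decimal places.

Angular distance δ = d/R = 4780/6378.14 = 0.74943 rad; initial bearing θ = 4.1329 rad.
sin φ₂ = sin φ₁ cos δ + cos φ₁ sin δ cos θ = (0.8697)(0.7321) + (0.4936)(0.6812)(-0.5476) = 0.4525, so φ₂ = 26.91°.
Δλ = atan2(sin θ sin δ cos φ₁, cos δ − sin φ₁ sin φ₂) = atan2(-0.2814, 0.3385) = -39.734°.
λ₂ = -53.100° − 39.734° = -92.83°.

26.91°, -92.83°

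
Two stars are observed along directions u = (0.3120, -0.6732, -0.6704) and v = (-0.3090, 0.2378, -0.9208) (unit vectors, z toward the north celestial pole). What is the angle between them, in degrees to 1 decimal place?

u·v = 0.3608; |u| = 1.0000, |v| = 1.0000.
cos θ = (u·v)/(|u||v|) = 0.3608, so θ = 68.8°.

68.8°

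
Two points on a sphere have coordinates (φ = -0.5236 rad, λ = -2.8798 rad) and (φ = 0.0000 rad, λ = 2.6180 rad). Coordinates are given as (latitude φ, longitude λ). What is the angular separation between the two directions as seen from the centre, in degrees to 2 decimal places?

52.24°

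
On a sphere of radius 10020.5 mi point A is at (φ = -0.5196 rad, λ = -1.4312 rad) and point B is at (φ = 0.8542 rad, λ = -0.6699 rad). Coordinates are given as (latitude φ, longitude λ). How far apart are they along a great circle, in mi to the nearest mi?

15356 mi

With latitudes φ₁ = -29.771°, φ₂ = 48.942° and longitude difference Δλ = 43.619°:
cos c = sin φ₁ sin φ₂ + cos φ₁ cos φ₂ cos Δλ = (-0.4965)(0.7540) + (0.8680)(0.6568)(0.7239) = 0.03833,
so c = arccos(0.03833) = 1.53245 rad.
Distance = R·c = 10020.5 × 1.5325 ≈ 15356 mi.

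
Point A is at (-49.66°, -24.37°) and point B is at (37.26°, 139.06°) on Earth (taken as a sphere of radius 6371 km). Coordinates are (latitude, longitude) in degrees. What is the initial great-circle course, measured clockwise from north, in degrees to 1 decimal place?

129.9°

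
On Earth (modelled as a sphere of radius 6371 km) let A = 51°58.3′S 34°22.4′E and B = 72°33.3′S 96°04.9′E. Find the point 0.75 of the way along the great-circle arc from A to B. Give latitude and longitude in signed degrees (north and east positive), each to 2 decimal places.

-70.19°, 71.15°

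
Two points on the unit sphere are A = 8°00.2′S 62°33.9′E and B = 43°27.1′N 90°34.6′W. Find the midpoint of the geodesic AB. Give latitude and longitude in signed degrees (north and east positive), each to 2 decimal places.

49.15°, 18.82°

The central angle between A and B is δ = 2.3996 rad.
With f = 0.5, the slerp weights are sin((1−f)δ)/sin δ = 1.3791 and sin(fδ)/sin δ = 1.3791.
Weighted sum of the unit vectors: (1.3791)·(0.4563,0.8789,-0.1392) + (1.3791)·(-0.0073,-0.7259,0.6877) = (0.6191, 0.2110, 0.7564).
Converting back: φ = atan2(z, √(x²+y²)) = 49.15°, λ = atan2(y, x) = 18.82°.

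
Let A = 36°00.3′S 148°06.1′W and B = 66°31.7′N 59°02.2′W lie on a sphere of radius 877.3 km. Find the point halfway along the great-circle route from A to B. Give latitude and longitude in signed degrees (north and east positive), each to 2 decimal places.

19.95°, -122.07°

Central angle δ = 2.1341 rad. Interpolating on the sphere with fraction f = 0.5:
P = [sin((1−f)δ)·A + sin(fδ)·B] / sin δ = 1.0358·A + 1.0358·B in Cartesian coordinates,
giving P = (-0.4991, -0.7965, 0.3412), i.e. latitude 19.95°, longitude -122.07°.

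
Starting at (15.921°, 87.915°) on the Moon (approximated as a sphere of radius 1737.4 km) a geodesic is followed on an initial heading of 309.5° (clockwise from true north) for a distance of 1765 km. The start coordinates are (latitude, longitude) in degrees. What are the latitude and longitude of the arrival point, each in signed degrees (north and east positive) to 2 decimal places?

Angular distance δ = d/R = 1765/1737.4 = 1.01589 rad; initial bearing θ = 5.4018 rad.
sin φ₂ = sin φ₁ cos δ + cos φ₁ sin δ cos θ = (0.2743)(0.5269) + (0.9616)(0.8499)(0.6361) = 0.6644, so φ₂ = 41.64°.
Δλ = atan2(sin θ sin δ cos φ₁, cos δ − sin φ₁ sin φ₂) = atan2(-0.6307, 0.3446) = -61.348°.
λ₂ = 87.915° − 61.348° = 26.57°.

41.64°, 26.57°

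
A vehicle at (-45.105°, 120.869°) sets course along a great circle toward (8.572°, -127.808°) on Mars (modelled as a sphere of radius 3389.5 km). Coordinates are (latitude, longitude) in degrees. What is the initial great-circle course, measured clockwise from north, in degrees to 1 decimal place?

Δλ = 111.323° = 1.9430 rad.
y = sin Δλ · cos φ₂ = (0.9315)(0.9888) = 0.9211
x = cos φ₁ sin φ₂ − sin φ₁ cos φ₂ cos Δλ = (0.7058)(0.1491) − (-0.7084)(0.9888)(-0.3636) = -0.1495
θ = atan2(y, x) = 99.22°, so the bearing is 99.2°.

99.2°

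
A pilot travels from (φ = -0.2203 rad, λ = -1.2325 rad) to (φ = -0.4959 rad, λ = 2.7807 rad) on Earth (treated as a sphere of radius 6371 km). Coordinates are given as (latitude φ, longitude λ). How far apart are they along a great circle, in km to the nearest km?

12970 km

In radians: φ₁ = -0.2203, φ₂ = -0.4959, Δλ = -130.061° = -2.2700 rad.
cos c = sin φ₁ sin φ₂ + cos φ₁ cos φ₂ cos Δλ = (-0.2185)(-0.4758) + (0.9758)(0.8795)(-0.6436) = -0.44841,
so c = arccos(-0.44841) = 2.03578 rad.
Distance = R·c = 6371 × 2.0358 ≈ 12970 km.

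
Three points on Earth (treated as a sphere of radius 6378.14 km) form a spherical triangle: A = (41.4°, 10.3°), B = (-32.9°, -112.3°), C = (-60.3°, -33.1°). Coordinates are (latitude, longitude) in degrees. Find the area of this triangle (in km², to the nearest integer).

Side lengths (central angles): a = 0.9887, b = 1.8801, c = 2.3441 rad; semiperimeter s = 2.6065.
By l'Huilier's theorem, tan(E/4) = √[tan(s/2) tan((s−a)/2) tan((s−b)/2) tan((s−c)/2)], giving spherical excess E = 1.6508 rad.
Area = E·R² = 1.6508 × (6378.14)² ≈ 67154271 km².

67154271 km²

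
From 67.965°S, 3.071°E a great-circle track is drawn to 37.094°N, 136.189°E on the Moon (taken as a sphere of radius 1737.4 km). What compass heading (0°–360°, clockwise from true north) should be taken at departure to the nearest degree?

Δλ = 133.118° = 2.3233 rad.
y = sin Δλ · cos φ₂ = (0.7299)(0.7976) = 0.5822
x = cos φ₁ sin φ₂ − sin φ₁ cos φ₂ cos Δλ = (0.3752)(0.6031) − (-0.9270)(0.7976)(-0.6835) = -0.2791
θ = atan2(y, x) = 115.61°, so the bearing is 116°.

116°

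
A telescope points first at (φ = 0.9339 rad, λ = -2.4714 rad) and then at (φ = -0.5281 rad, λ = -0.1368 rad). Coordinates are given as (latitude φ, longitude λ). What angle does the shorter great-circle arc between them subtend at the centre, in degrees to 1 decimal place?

139.5°

In radians: φ₁ = 0.9339, φ₂ = -0.5281, Δλ = 133.763° = 2.3346 rad.
cos c = sin φ₁ sin φ₂ + cos φ₁ cos φ₂ cos Δλ = (0.8039)(-0.5039) + (0.5947)(0.8638)(-0.6917) = -0.76040,
so c = arccos(-0.76040) = 2.43473 rad.
So the angular separation is 139.5°.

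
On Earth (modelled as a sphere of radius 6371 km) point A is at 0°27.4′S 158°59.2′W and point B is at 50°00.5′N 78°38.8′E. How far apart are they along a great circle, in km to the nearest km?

12287 km

With latitudes φ₁ = -0.457°, φ₂ = 50.008° and longitude difference Δλ = -122.367°:
cos c = sin φ₁ sin φ₂ + cos φ₁ cos φ₂ cos Δλ = (-0.0080)(0.7661) + (1.0000)(0.6427)(-0.5353) = -0.35014,
so c = arccos(-0.35014) = 1.92852 rad.
Distance = R·c = 6371 × 1.9285 ≈ 12287 km.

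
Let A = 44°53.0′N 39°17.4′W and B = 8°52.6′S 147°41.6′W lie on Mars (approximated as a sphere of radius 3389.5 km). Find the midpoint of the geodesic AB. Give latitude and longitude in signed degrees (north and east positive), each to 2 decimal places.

The central angle between A and B is δ = 1.9070 rad.
With f = 0.5, the slerp weights are sin((1−f)δ)/sin δ = 0.8638 and sin(fδ)/sin δ = 0.8638.
Weighted sum of the unit vectors: (0.8638)·(0.5484,-0.4487,0.7057) + (0.8638)·(-0.8351,-0.5280,-0.1543) = (-0.2477, -0.8437, 0.4763).
Converting back: φ = atan2(z, √(x²+y²)) = 28.44°, λ = atan2(y, x) = -106.36°.

28.44°, -106.36°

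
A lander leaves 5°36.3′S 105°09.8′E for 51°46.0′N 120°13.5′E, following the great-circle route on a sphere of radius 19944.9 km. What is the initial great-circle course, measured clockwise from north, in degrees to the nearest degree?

Δλ = 15.062° = 0.2629 rad.
y = sin Δλ · cos φ₂ = (0.2599)(0.6189) = 0.1608
x = cos φ₁ sin φ₂ − sin φ₁ cos φ₂ cos Δλ = (0.9952)(0.7855) − (-0.0977)(0.6189)(0.9656) = 0.8401
θ = atan2(y, x) = 10.84°, so the bearing is 11°.

11°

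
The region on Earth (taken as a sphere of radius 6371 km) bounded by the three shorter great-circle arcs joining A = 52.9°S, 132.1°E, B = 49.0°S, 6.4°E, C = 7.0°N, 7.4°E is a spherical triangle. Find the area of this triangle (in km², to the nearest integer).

22260406 km²

Side lengths (central angles): a = 0.9775, b = 2.0242, c = 1.1907 rad; semiperimeter s = 2.0962.
By l'Huilier's theorem, tan(E/4) = √[tan(s/2) tan((s−a)/2) tan((s−b)/2) tan((s−c)/2)], giving spherical excess E = 0.5484 rad.
Area = E·R² = 0.5484 × (6371)² ≈ 22260406 km².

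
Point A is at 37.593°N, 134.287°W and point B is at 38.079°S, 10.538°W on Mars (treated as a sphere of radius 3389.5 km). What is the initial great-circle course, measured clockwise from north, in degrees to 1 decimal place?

Δλ = 123.749° = 2.1598 rad.
y = sin Δλ · cos φ₂ = (0.8315)(0.7872) = 0.6545
x = cos φ₁ sin φ₂ − sin φ₁ cos φ₂ cos Δλ = (0.7924)(-0.6167) − (0.6100)(0.7872)(-0.5556) = -0.2219
θ = atan2(y, x) = 108.73°, so the bearing is 108.7°.

108.7°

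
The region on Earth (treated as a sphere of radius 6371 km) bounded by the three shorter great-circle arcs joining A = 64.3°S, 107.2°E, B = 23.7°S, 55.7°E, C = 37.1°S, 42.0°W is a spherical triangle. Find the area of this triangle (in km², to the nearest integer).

Side lengths (central angles): a = 1.4257, b = 1.3218, c = 0.9155 rad; semiperimeter s = 1.8315.
By l'Huilier's theorem, tan(E/4) = √[tan(s/2) tan((s−a)/2) tan((s−b)/2) tan((s−c)/2)], giving spherical excess E = 0.7335 rad.
Area = E·R² = 0.7335 × (6371)² ≈ 29771995 km².

29771995 km²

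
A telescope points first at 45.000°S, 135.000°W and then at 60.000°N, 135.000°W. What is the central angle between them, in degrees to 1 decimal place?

105.0°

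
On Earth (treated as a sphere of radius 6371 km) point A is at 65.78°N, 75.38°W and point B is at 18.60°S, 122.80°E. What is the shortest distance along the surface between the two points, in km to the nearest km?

14602 km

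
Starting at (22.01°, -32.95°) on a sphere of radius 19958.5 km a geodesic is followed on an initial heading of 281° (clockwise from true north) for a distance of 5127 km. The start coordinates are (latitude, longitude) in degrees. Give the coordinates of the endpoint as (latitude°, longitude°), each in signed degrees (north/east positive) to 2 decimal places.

24.04°, -48.80°

Angular distance δ = d/R = 5127/19958.5 = 0.25688 rad; initial bearing θ = 4.9044 rad.
sin φ₂ = sin φ₁ cos δ + cos φ₁ sin δ cos θ = (0.3748)(0.9672) + (0.9271)(0.2541)(0.1908) = 0.4074, so φ₂ = 24.04°.
Δλ = atan2(sin θ sin δ cos φ₁, cos δ − sin φ₁ sin φ₂) = atan2(-0.2312, 0.8145) = -15.848°.
λ₂ = -32.950° − 15.848° = -48.80°.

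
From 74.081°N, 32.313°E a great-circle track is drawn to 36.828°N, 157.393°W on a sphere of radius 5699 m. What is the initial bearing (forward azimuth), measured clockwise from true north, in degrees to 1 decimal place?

8.3°

Δλ = 170.294° = 2.9722 rad.
y = sin Δλ · cos φ₂ = (0.1686)(0.8004) = 0.1349
x = cos φ₁ sin φ₂ − sin φ₁ cos φ₂ cos Δλ = (0.2743)(0.5994) − (0.9617)(0.8004)(-0.9857) = 0.9231
θ = atan2(y, x) = 8.32°, so the bearing is 8.3°.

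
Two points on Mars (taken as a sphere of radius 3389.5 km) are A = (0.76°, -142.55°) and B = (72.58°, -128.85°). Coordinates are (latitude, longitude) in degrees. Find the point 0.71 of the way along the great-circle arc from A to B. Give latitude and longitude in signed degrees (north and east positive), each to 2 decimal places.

The central angle between A and B is δ = 1.2624 rad.
With f = 0.71, the slerp weights are sin((1−f)δ)/sin δ = 0.3757 and sin(fδ)/sin δ = 0.8197.
Weighted sum of the unit vectors: (0.3757)·(-0.7938,-0.6080,0.0133) + (0.8197)·(-0.1878,-0.2331,0.9541) = (-0.4522, -0.4195, 0.7871).
Converting back: φ = atan2(z, √(x²+y²)) = 51.91°, λ = atan2(y, x) = -137.14°.

51.91°, -137.14°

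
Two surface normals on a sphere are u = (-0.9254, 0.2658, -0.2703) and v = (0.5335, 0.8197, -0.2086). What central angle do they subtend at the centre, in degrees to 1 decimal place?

u·v = -0.2194; |u| = 1.0000, |v| = 1.0000.
cos θ = (u·v)/(|u||v|) = -0.2194, so θ = 102.7°.

102.7°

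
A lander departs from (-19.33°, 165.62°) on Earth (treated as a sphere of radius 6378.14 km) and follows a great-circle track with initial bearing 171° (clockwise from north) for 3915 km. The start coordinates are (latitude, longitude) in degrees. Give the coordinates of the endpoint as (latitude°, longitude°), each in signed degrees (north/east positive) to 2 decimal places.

Angular distance δ = d/R = 3915/6378.14 = 0.61382 rad; initial bearing θ = 2.9845 rad.
sin φ₂ = sin φ₁ cos δ + cos φ₁ sin δ cos θ = (-0.3310)(0.8175) + (0.9436)(0.5760)(-0.9877) = -0.8074, so φ₂ = -53.84°.
Δλ = atan2(sin θ sin δ cos φ₁, cos δ − sin φ₁ sin φ₂) = atan2(0.0850, 0.5502) = 8.785°.
λ₂ = 165.620° + 8.785° = 174.40°.

-53.84°, 174.40°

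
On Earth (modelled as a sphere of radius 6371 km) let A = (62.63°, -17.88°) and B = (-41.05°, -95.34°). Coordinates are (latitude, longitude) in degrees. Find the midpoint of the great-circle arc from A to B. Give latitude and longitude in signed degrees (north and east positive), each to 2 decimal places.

The central angle between A and B is δ = 2.1036 rad.
With f = 0.5, the slerp weights are sin((1−f)δ)/sin δ = 1.0080 and sin(fδ)/sin δ = 1.0080.
Weighted sum of the unit vectors: (1.0080)·(0.4375,-0.1411,0.8881) + (1.0080)·(-0.0702,-0.7509,-0.6567) = (0.3703, -0.8992, 0.2332).
Converting back: φ = atan2(z, √(x²+y²)) = 13.49°, λ = atan2(y, x) = -67.62°.

13.49°, -67.62°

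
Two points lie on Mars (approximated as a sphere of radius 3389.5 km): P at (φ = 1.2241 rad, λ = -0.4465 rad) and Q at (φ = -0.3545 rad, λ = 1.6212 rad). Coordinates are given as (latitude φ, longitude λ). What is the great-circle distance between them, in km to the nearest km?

7015 km

With latitudes φ₁ = 70.136°, φ₂ = -20.311° and longitude difference Δλ = 118.470°:
cos c = sin φ₁ sin φ₂ + cos φ₁ cos φ₂ cos Δλ = (0.9405)(-0.3471) + (0.3398)(0.9378)(-0.4767) = -0.47838,
so c = arccos(-0.47838) = 2.06960 rad.
Distance = R·c = 3389.5 × 2.0696 ≈ 7015 km.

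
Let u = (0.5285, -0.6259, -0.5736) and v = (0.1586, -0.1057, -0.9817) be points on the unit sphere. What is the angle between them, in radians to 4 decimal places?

0.7770 rad

u·v = 0.7131; |u| = 1.0000, |v| = 1.0000.
cos θ = (u·v)/(|u||v|) = 0.7130, so θ = 0.7770 rad.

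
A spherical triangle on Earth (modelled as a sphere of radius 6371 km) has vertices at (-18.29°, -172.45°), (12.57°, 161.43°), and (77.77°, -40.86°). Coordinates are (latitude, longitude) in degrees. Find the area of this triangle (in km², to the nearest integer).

26540633 km²

Side lengths (central angles): a = 1.5494, b = 2.0266, c = 0.7016 rad; semiperimeter s = 2.1388.
By l'Huilier's theorem, tan(E/4) = √[tan(s/2) tan((s−a)/2) tan((s−b)/2) tan((s−c)/2)], giving spherical excess E = 0.6539 rad.
Area = E·R² = 0.6539 × (6371)² ≈ 26540633 km².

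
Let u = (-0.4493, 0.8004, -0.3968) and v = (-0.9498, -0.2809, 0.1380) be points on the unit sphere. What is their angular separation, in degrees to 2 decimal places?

u·v = 0.1472; |u| = 1.0000, |v| = 1.0000.
cos θ = (u·v)/(|u||v|) = 0.1472, so θ = 81.54°.

81.54°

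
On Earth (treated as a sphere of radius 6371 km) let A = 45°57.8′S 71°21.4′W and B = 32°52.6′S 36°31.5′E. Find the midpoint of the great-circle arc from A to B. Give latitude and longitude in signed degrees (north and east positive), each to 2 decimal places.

Central angle δ = 1.3582 rad. Interpolating on the sphere with fraction f = 0.5:
P = [sin((1−f)δ)·A + sin(fδ)·B] / sin δ = 0.6426·A + 0.6426·B in Cartesian coordinates,
giving P = (0.5764, -0.1020, -0.8107), i.e. latitude -54.17°, longitude -10.04°.

-54.17°, -10.04°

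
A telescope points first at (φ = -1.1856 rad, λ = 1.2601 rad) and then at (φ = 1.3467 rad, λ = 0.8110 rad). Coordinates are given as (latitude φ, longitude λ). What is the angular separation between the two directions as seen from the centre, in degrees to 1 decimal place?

Let φ₁ = -1.1856 rad, φ₂ = 1.3467 rad, and Δλ = -0.4491 rad.
Haversine: a = sin²(Δφ/2) + cos φ₁ cos φ₂ sin²(Δλ/2) = 0.9100 + (0.3757)(0.2222)(0.0496) = 0.91417.
Central angle c = 2·arcsin(√a) = 2.54692 rad.
So the angular separation is 145.9°.

145.9°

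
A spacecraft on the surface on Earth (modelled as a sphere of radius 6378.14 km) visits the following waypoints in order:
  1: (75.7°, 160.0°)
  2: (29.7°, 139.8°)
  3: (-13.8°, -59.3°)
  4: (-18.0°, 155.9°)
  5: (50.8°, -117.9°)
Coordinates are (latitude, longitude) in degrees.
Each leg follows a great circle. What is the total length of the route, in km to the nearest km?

48728 km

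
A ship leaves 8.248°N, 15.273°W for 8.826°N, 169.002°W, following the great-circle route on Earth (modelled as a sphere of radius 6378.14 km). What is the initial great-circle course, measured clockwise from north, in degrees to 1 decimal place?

Δλ = -153.729° = -2.6831 rad.
y = sin Δλ · cos φ₂ = (-0.4426)(0.9882) = -0.4374
x = cos φ₁ sin φ₂ − sin φ₁ cos φ₂ cos Δλ = (0.9897)(0.1534) − (0.1435)(0.9882)(-0.8967) = 0.2790
θ = atan2(y, x) = -57.47°; adding 360° gives 302.5°.

302.5°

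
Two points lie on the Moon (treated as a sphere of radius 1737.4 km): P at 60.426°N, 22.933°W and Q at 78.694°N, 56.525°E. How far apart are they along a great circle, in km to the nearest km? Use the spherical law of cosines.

Let φ₁ = 1.0546 rad, φ₂ = 1.3735 rad, and Δλ = 1.3868 rad.
cos c = sin φ₁ sin φ₂ + cos φ₁ cos φ₂ cos Δλ = (0.8697)(0.9806) + (0.4935)(0.1960)(0.1830) = 0.87054,
so c = arccos(0.87054) = 0.51449 rad.
Distance = R·c = 1737.4 × 0.5145 ≈ 894 km.

894 km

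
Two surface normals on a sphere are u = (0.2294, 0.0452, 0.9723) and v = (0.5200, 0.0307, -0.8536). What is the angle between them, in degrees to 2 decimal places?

u·v = -0.7093; |u| = 1.0000, |v| = 1.0000.
cos θ = (u·v)/(|u||v|) = -0.7093, so θ = 135.18°.

135.18°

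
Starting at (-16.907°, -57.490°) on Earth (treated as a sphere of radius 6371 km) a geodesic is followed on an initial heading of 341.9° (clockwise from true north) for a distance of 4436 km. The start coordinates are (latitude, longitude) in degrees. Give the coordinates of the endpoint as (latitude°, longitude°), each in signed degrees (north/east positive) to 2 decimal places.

21.11°, -69.82°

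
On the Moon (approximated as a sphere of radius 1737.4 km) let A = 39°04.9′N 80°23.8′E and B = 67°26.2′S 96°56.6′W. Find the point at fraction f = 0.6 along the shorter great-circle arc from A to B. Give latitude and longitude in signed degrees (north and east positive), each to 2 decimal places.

-51.83°, 76.92°

The central angle between A and B is δ = 2.6460 rad.
With f = 0.6, the slerp weights are sin((1−f)δ)/sin δ = 1.8329 and sin(fδ)/sin δ = 2.1026.
Weighted sum of the unit vectors: (1.8329)·(0.1295,0.7654,0.6304) + (2.1026)·(-0.0464,-0.3809,-0.9235) = (0.1398, 0.6019, -0.7862).
Converting back: φ = atan2(z, √(x²+y²)) = -51.83°, λ = atan2(y, x) = 76.92°.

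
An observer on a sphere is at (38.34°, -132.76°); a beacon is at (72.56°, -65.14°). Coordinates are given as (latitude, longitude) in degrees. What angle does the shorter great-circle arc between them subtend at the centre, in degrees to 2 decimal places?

47.05°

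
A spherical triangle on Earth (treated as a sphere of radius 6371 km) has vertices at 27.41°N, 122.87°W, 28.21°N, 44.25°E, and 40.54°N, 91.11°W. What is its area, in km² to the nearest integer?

18662119 km²

Side lengths (central angles): a = 1.7409, b = 0.5098, c = 2.1472 rad; semiperimeter s = 2.1989.
By l'Huilier's theorem, tan(E/4) = √[tan(s/2) tan((s−a)/2) tan((s−b)/2) tan((s−c)/2)], giving spherical excess E = 0.4598 rad.
Area = E·R² = 0.4598 × (6371)² ≈ 18662119 km².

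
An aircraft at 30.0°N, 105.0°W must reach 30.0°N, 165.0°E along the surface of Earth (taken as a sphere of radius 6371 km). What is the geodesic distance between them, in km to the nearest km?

In radians: φ₁ = 0.5236, φ₂ = 0.5236, Δλ = -90.000° = -1.5708 rad.
cos c = sin φ₁ sin φ₂ + cos φ₁ cos φ₂ cos Δλ = (0.5000)(0.5000) + (0.8660)(0.8660)(0.0000) = 0.25000,
so c = arccos(0.25000) = 1.31812 rad.
Distance = R·c = 6371 × 1.3181 ≈ 8398 km.

8398 km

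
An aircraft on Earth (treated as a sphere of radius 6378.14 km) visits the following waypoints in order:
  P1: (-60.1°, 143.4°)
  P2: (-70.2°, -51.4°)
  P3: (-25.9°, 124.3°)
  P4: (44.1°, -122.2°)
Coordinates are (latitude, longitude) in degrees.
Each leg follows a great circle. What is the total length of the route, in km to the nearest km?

28642 km

Leg P1→P2: central angle 0.8601 rad, distance 5485.6 km.
Leg P2→P3: central angle 1.4635 rad, distance 9334.2 km.
Leg P3→P4: central angle 2.1671 rad, distance 13821.9 km.
Total: 5485.6 + 9334.2 + 13821.9 ≈ 28642 km.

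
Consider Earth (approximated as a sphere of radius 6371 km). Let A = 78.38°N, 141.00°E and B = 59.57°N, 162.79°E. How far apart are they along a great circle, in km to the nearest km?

2231 km

With latitudes φ₁ = 78.380°, φ₂ = 59.570° and longitude difference Δλ = 21.790°:
cos c = sin φ₁ sin φ₂ + cos φ₁ cos φ₂ cos Δλ = (0.9795)(0.8622) + (0.2014)(0.5065)(0.9286) = 0.93930,
so c = arccos(0.93930) = 0.35020 rad.
Distance = R·c = 6371 × 0.3502 ≈ 2231 km.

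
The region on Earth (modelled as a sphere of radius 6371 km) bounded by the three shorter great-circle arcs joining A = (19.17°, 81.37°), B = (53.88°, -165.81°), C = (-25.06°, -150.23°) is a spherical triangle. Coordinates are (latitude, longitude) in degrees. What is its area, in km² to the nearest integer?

74050466 km²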